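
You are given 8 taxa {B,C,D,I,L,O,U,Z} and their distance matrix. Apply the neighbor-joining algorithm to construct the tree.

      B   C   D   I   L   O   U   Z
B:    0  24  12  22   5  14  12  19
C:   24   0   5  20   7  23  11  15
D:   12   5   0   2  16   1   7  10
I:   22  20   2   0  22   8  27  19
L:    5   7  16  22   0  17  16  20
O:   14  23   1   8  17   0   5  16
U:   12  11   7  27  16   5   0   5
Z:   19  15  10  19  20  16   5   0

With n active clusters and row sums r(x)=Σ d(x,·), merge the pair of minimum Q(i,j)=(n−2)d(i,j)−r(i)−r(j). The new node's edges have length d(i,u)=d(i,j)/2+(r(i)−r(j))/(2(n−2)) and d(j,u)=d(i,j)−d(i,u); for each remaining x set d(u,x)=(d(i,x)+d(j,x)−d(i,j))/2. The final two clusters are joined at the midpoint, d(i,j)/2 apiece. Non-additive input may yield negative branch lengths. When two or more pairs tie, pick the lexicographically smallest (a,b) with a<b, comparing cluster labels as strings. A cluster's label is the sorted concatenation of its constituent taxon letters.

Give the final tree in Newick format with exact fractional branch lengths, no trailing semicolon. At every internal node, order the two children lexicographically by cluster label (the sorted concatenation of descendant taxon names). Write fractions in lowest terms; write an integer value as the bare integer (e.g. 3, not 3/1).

((((B:35/12,L:25/12):223/32,C:193/32):25/32,(D:-25/6,(I:49/8,O:15/8):5/3):177/32):123/64,(U:19/20,Z:81/20):123/64)

iteration 1: select B,L (d=5, Q=-181); attach at lengths (35/12, 25/12); label the merged cluster BL
  updated: d(BL,C)=13, d(BL,D)=23/2, d(BL,I)=39/2, d(BL,O)=13, d(BL,U)=23/2, d(BL,Z)=17
iteration 2: select U,Z (d=5, Q=-247/2); attach at lengths (19/20, 81/20); label the merged cluster UZ
  updated: d(BL,UZ)=47/4, d(C,UZ)=21/2, d(D,UZ)=6, d(I,UZ)=41/2, d(O,UZ)=8
iteration 3: select I,O (d=8, Q=-91); attach at lengths (49/8, 15/8); label the merged cluster IO
  updated: d(BL,IO)=49/4, d(C,IO)=35/2, d(D,IO)=-5/2, d(IO,UZ)=41/4
iteration 4: select D,IO (d=-5/2, Q=-65); attach at lengths (-25/6, 5/3); label the merged cluster DIO
  updated: d(BL,DIO)=105/8, d(C,DIO)=25/2, d(DIO,UZ)=75/8
iteration 5: select BL,C (d=13, Q=-383/8); attach at lengths (223/32, 193/32); label the merged cluster BCL
  updated: d(BCL,DIO)=101/16, d(BCL,UZ)=37/8
iteration 6: select BCL,DIO (d=101/16, Q=-325/16); attach at lengths (25/32, 177/32); label the merged cluster BCDILO
  updated: d(BCDILO,UZ)=123/32
iteration 7: select BCDILO,UZ (d=123/32); attach at lengths (123/64, 123/64); label the merged cluster BCDILOUZ
final tree: ((((B:35/12,L:25/12):223/32,C:193/32):25/32,(D:-25/6,(I:49/8,O:15/8):5/3):177/32):123/64,(U:19/20,Z:81/20):123/64)
total length: 1237/32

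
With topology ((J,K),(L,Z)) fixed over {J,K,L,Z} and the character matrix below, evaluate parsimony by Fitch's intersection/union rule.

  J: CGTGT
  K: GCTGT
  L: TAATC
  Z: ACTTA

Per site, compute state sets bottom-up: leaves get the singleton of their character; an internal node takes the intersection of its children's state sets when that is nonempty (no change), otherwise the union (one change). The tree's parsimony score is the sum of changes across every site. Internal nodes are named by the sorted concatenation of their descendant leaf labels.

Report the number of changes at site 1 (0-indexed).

2

site 0, node JK: J={C} ∪ K={G} → {C,G} (+1)
site 0, node LZ: L={T} ∪ Z={A} → {A,T} (+1)
site 0, node JKLZ: JK={C,G} ∪ LZ={A,T} → {A,C,G,T} (+1)
site 1, node JK: J={G} ∪ K={C} → {C,G} (+1)
site 1, node LZ: L={A} ∪ Z={C} → {A,C} (+1)
site 1, node JKLZ: JK={C,G} ∩ LZ={A,C} → {C} (+0)
site 2, node JK: J={T} ∩ K={T} → {T} (+0)
site 2, node LZ: L={A} ∪ Z={T} → {A,T} (+1)
site 2, node JKLZ: JK={T} ∩ LZ={A,T} → {T} (+0)
site 3, node JK: J={G} ∩ K={G} → {G} (+0)
site 3, node LZ: L={T} ∩ Z={T} → {T} (+0)
site 3, node JKLZ: JK={G} ∪ LZ={T} → {G,T} (+1)
site 4, node JK: J={T} ∩ K={T} → {T} (+0)
site 4, node LZ: L={C} ∪ Z={A} → {A,C} (+1)
site 4, node JKLZ: JK={T} ∪ LZ={A,C} → {A,C,T} (+1)
per-site changes: [3, 2, 1, 1, 2]; total = 9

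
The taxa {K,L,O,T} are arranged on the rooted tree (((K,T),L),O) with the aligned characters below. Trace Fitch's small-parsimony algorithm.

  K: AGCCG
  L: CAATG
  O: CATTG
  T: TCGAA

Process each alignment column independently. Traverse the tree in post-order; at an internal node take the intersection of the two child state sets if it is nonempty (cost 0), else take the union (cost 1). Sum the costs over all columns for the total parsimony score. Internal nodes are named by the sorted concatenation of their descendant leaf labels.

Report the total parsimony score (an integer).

[col 0] KT: children K:{A}, T:{T} ∪→ {A,T}; cost 1
[col 0] KLT: children KT:{A,T}, L:{C} ∪→ {A,C,T}; cost 1
[col 0] KLOT: children KLT:{A,C,T}, O:{C} ∩→ {C}; cost 0
[col 1] KT: children K:{G}, T:{C} ∪→ {C,G}; cost 1
[col 1] KLT: children KT:{C,G}, L:{A} ∪→ {A,C,G}; cost 1
[col 1] KLOT: children KLT:{A,C,G}, O:{A} ∩→ {A}; cost 0
[col 2] KT: children K:{C}, T:{G} ∪→ {C,G}; cost 1
[col 2] KLT: children KT:{C,G}, L:{A} ∪→ {A,C,G}; cost 1
[col 2] KLOT: children KLT:{A,C,G}, O:{T} ∪→ {A,C,G,T}; cost 1
[col 3] KT: children K:{C}, T:{A} ∪→ {A,C}; cost 1
[col 3] KLT: children KT:{A,C}, L:{T} ∪→ {A,C,T}; cost 1
[col 3] KLOT: children KLT:{A,C,T}, O:{T} ∩→ {T}; cost 0
[col 4] KT: children K:{G}, T:{A} ∪→ {A,G}; cost 1
[col 4] KLT: children KT:{A,G}, L:{G} ∩→ {G}; cost 0
[col 4] KLOT: children KLT:{G}, O:{G} ∩→ {G}; cost 0
per-site changes: [2, 2, 3, 2, 1]; total = 10

10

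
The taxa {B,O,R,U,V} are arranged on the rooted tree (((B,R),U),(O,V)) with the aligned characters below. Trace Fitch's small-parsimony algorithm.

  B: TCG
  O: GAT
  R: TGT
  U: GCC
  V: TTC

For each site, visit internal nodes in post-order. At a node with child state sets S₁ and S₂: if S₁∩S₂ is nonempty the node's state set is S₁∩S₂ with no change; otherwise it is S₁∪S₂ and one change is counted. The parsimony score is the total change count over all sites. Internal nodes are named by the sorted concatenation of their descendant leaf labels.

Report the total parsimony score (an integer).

BR@0: {T} ∩ {T} = {T} (intersection, +0)
BRU@0: {T} ∪ {G} = {G,T} (union, +1)
OV@0: {G} ∪ {T} = {G,T} (union, +1)
BORUV@0: {G,T} ∩ {G,T} = {G,T} (intersection, +0)
BR@1: {C} ∪ {G} = {C,G} (union, +1)
BRU@1: {C,G} ∩ {C} = {C} (intersection, +0)
OV@1: {A} ∪ {T} = {A,T} (union, +1)
BORUV@1: {C} ∪ {A,T} = {A,C,T} (union, +1)
BR@2: {G} ∪ {T} = {G,T} (union, +1)
BRU@2: {G,T} ∪ {C} = {C,G,T} (union, +1)
OV@2: {T} ∪ {C} = {C,T} (union, +1)
BORUV@2: {C,G,T} ∩ {C,T} = {C,T} (intersection, +0)
per-site changes: [2, 3, 3]; total = 8

8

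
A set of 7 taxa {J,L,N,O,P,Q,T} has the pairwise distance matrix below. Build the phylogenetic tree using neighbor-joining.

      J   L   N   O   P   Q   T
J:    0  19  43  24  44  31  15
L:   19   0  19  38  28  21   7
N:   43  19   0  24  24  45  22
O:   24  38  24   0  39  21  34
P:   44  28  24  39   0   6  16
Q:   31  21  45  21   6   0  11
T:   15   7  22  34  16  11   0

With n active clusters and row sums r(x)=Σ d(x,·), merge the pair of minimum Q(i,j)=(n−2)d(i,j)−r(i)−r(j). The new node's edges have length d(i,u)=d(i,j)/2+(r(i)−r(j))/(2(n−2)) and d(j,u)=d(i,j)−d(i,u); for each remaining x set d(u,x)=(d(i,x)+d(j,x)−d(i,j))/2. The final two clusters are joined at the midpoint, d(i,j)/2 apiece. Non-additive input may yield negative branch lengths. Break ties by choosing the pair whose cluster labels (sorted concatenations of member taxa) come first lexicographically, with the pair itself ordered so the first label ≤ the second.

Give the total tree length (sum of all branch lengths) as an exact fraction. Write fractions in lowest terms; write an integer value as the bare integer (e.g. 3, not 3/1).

72

iteration 1: select P,Q (d=6, Q=-262); attach at lengths (26/5, 4/5); label the merged cluster PQ
  updated: d(J,PQ)=69/2, d(L,PQ)=43/2, d(N,PQ)=63/2, d(O,PQ)=27, d(PQ,T)=21/2
iteration 2: select N,O (d=24, Q=-381/2); attach at lengths (177/16, 207/16); label the merged cluster NO
  updated: d(J,NO)=43/2, d(L,NO)=33/2, d(NO,PQ)=69/4, d(NO,T)=16
iteration 3: select NO,PQ (d=69/4, Q=-413/4); attach at lengths (157/24, 257/24); label the merged cluster NOPQ
  updated: d(J,NOPQ)=155/8, d(L,NOPQ)=83/8, d(NOPQ,T)=37/8
iteration 4: select J,L (d=19, Q=-207/4); attach at lengths (55/4, 21/4); label the merged cluster JL
  updated: d(JL,NOPQ)=43/8, d(JL,T)=3/2
iteration 5: select JL,NOPQ (d=43/8, Q=-23/2); attach at lengths (9/8, 17/4); label the merged cluster JLNOPQ
  updated: d(JLNOPQ,T)=3/8
iteration 6: select JLNOPQ,T (d=3/8); attach at lengths (3/16, 3/16); label the merged cluster JLNOPQT
final tree: (((J:55/4,L:21/4):9/8,((N:177/16,O:207/16):157/24,(P:26/5,Q:4/5):257/24):17/4):3/16,T:3/16)
total length: 72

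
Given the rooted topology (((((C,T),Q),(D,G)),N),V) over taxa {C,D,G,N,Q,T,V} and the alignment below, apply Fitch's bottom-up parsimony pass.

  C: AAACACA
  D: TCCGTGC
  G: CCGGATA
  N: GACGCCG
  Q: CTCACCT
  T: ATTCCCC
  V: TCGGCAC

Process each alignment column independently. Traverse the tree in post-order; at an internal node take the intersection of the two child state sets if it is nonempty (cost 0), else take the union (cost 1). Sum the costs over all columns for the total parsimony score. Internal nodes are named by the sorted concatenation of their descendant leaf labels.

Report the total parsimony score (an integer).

23

site 0, node CT: C={A} ∩ T={A} → {A} (+0)
site 0, node CQT: CT={A} ∪ Q={C} → {A,C} (+1)
site 0, node DG: D={T} ∪ G={C} → {C,T} (+1)
site 0, node CDGQT: CQT={A,C} ∩ DG={C,T} → {C} (+0)
site 0, node CDGNQT: CDGQT={C} ∪ N={G} → {C,G} (+1)
site 0, node CDGNQTV: CDGNQT={C,G} ∪ V={T} → {C,G,T} (+1)
site 1, node CT: C={A} ∪ T={T} → {A,T} (+1)
site 1, node CQT: CT={A,T} ∩ Q={T} → {T} (+0)
site 1, node DG: D={C} ∩ G={C} → {C} (+0)
site 1, node CDGQT: CQT={T} ∪ DG={C} → {C,T} (+1)
site 1, node CDGNQT: CDGQT={C,T} ∪ N={A} → {A,C,T} (+1)
site 1, node CDGNQTV: CDGNQT={A,C,T} ∩ V={C} → {C} (+0)
site 2, node CT: C={A} ∪ T={T} → {A,T} (+1)
site 2, node CQT: CT={A,T} ∪ Q={C} → {A,C,T} (+1)
site 2, node DG: D={C} ∪ G={G} → {C,G} (+1)
site 2, node CDGQT: CQT={A,C,T} ∩ DG={C,G} → {C} (+0)
site 2, node CDGNQT: CDGQT={C} ∩ N={C} → {C} (+0)
site 2, node CDGNQTV: CDGNQT={C} ∪ V={G} → {C,G} (+1)
site 3, node CT: C={C} ∩ T={C} → {C} (+0)
site 3, node CQT: CT={C} ∪ Q={A} → {A,C} (+1)
site 3, node DG: D={G} ∩ G={G} → {G} (+0)
site 3, node CDGQT: CQT={A,C} ∪ DG={G} → {A,C,G} (+1)
site 3, node CDGNQT: CDGQT={A,C,G} ∩ N={G} → {G} (+0)
site 3, node CDGNQTV: CDGNQT={G} ∩ V={G} → {G} (+0)
site 4, node CT: C={A} ∪ T={C} → {A,C} (+1)
site 4, node CQT: CT={A,C} ∩ Q={C} → {C} (+0)
site 4, node DG: D={T} ∪ G={A} → {A,T} (+1)
site 4, node CDGQT: CQT={C} ∪ DG={A,T} → {A,C,T} (+1)
site 4, node CDGNQT: CDGQT={A,C,T} ∩ N={C} → {C} (+0)
site 4, node CDGNQTV: CDGNQT={C} ∩ V={C} → {C} (+0)
site 5, node CT: C={C} ∩ T={C} → {C} (+0)
site 5, node CQT: CT={C} ∩ Q={C} → {C} (+0)
site 5, node DG: D={G} ∪ G={T} → {G,T} (+1)
site 5, node CDGQT: CQT={C} ∪ DG={G,T} → {C,G,T} (+1)
site 5, node CDGNQT: CDGQT={C,G,T} ∩ N={C} → {C} (+0)
site 5, node CDGNQTV: CDGNQT={C} ∪ V={A} → {A,C} (+1)
site 6, node CT: C={A} ∪ T={C} → {A,C} (+1)
site 6, node CQT: CT={A,C} ∪ Q={T} → {A,C,T} (+1)
site 6, node DG: D={C} ∪ G={A} → {A,C} (+1)
site 6, node CDGQT: CQT={A,C,T} ∩ DG={A,C} → {A,C} (+0)
site 6, node CDGNQT: CDGQT={A,C} ∪ N={G} → {A,C,G} (+1)
site 6, node CDGNQTV: CDGNQT={A,C,G} ∩ V={C} → {C} (+0)
per-site changes: [4, 3, 4, 2, 3, 3, 4]; total = 23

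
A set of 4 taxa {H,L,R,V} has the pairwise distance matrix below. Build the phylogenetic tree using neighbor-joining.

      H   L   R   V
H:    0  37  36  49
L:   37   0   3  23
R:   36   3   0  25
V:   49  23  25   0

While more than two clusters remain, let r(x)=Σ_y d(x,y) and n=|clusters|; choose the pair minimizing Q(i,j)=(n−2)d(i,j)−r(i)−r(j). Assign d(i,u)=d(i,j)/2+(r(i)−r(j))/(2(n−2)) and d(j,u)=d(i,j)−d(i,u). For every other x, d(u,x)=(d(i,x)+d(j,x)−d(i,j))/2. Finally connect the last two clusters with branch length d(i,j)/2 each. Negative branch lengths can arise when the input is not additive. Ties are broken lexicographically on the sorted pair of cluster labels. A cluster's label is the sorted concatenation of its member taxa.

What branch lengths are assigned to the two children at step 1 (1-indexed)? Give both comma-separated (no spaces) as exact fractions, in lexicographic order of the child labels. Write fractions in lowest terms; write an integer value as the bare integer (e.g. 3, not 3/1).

123/4,73/4

iteration 1: select H,V (d=49, Q=-121); attach at lengths (123/4, 73/4); label the merged cluster HV
  updated: d(HV,L)=11/2, d(HV,R)=6
iteration 2: select HV,L (d=11/2, Q=-29/2); attach at lengths (17/4, 5/4); label the merged cluster HLV
  updated: d(HLV,R)=7/4
iteration 3: select HLV,R (d=7/4); attach at lengths (7/8, 7/8); label the merged cluster HLRV
final tree: (((H:123/4,V:73/4):17/4,L:5/4):7/8,R:7/8)
total length: 225/4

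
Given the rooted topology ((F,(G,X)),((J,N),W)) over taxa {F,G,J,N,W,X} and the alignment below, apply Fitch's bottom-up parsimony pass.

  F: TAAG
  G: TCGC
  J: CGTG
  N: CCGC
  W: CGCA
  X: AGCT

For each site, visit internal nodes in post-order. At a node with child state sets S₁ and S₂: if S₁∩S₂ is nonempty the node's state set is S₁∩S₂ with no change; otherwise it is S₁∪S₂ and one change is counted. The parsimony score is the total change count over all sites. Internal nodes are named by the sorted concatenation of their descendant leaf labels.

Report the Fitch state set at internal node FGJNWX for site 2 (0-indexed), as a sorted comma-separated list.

C,G

[col 0] GX: children G:{T}, X:{A} ∪→ {A,T}; cost 1
[col 0] FGX: children F:{T}, GX:{A,T} ∩→ {T}; cost 0
[col 0] JN: children J:{C}, N:{C} ∩→ {C}; cost 0
[col 0] JNW: children JN:{C}, W:{C} ∩→ {C}; cost 0
[col 0] FGJNWX: children FGX:{T}, JNW:{C} ∪→ {C,T}; cost 1
[col 1] GX: children G:{C}, X:{G} ∪→ {C,G}; cost 1
[col 1] FGX: children F:{A}, GX:{C,G} ∪→ {A,C,G}; cost 1
[col 1] JN: children J:{G}, N:{C} ∪→ {C,G}; cost 1
[col 1] JNW: children JN:{C,G}, W:{G} ∩→ {G}; cost 0
[col 1] FGJNWX: children FGX:{A,C,G}, JNW:{G} ∩→ {G}; cost 0
[col 2] GX: children G:{G}, X:{C} ∪→ {C,G}; cost 1
[col 2] FGX: children F:{A}, GX:{C,G} ∪→ {A,C,G}; cost 1
[col 2] JN: children J:{T}, N:{G} ∪→ {G,T}; cost 1
[col 2] JNW: children JN:{G,T}, W:{C} ∪→ {C,G,T}; cost 1
[col 2] FGJNWX: children FGX:{A,C,G}, JNW:{C,G,T} ∩→ {C,G}; cost 0
[col 3] GX: children G:{C}, X:{T} ∪→ {C,T}; cost 1
[col 3] FGX: children F:{G}, GX:{C,T} ∪→ {C,G,T}; cost 1
[col 3] JN: children J:{G}, N:{C} ∪→ {C,G}; cost 1
[col 3] JNW: children JN:{C,G}, W:{A} ∪→ {A,C,G}; cost 1
[col 3] FGJNWX: children FGX:{C,G,T}, JNW:{A,C,G} ∩→ {C,G}; cost 0
per-site changes: [2, 3, 4, 4]; total = 13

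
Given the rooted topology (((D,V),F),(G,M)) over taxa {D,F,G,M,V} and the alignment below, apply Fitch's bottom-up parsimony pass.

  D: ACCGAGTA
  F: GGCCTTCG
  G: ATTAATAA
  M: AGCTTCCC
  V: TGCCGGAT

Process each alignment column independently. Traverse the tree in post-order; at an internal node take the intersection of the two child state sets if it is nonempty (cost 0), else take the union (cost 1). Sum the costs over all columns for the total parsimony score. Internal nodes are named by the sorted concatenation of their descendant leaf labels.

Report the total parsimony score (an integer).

19

site 0, node DV: D={A} ∪ V={T} → {A,T} (+1)
site 0, node DFV: DV={A,T} ∪ F={G} → {A,G,T} (+1)
site 0, node GM: G={A} ∩ M={A} → {A} (+0)
site 0, node DFGMV: DFV={A,G,T} ∩ GM={A} → {A} (+0)
site 1, node DV: D={C} ∪ V={G} → {C,G} (+1)
site 1, node DFV: DV={C,G} ∩ F={G} → {G} (+0)
site 1, node GM: G={T} ∪ M={G} → {G,T} (+1)
site 1, node DFGMV: DFV={G} ∩ GM={G,T} → {G} (+0)
site 2, node DV: D={C} ∩ V={C} → {C} (+0)
site 2, node DFV: DV={C} ∩ F={C} → {C} (+0)
site 2, node GM: G={T} ∪ M={C} → {C,T} (+1)
site 2, node DFGMV: DFV={C} ∩ GM={C,T} → {C} (+0)
site 3, node DV: D={G} ∪ V={C} → {C,G} (+1)
site 3, node DFV: DV={C,G} ∩ F={C} → {C} (+0)
site 3, node GM: G={A} ∪ M={T} → {A,T} (+1)
site 3, node DFGMV: DFV={C} ∪ GM={A,T} → {A,C,T} (+1)
site 4, node DV: D={A} ∪ V={G} → {A,G} (+1)
site 4, node DFV: DV={A,G} ∪ F={T} → {A,G,T} (+1)
site 4, node GM: G={A} ∪ M={T} → {A,T} (+1)
site 4, node DFGMV: DFV={A,G,T} ∩ GM={A,T} → {A,T} (+0)
site 5, node DV: D={G} ∩ V={G} → {G} (+0)
site 5, node DFV: DV={G} ∪ F={T} → {G,T} (+1)
site 5, node GM: G={T} ∪ M={C} → {C,T} (+1)
site 5, node DFGMV: DFV={G,T} ∩ GM={C,T} → {T} (+0)
site 6, node DV: D={T} ∪ V={A} → {A,T} (+1)
site 6, node DFV: DV={A,T} ∪ F={C} → {A,C,T} (+1)
site 6, node GM: G={A} ∪ M={C} → {A,C} (+1)
site 6, node DFGMV: DFV={A,C,T} ∩ GM={A,C} → {A,C} (+0)
site 7, node DV: D={A} ∪ V={T} → {A,T} (+1)
site 7, node DFV: DV={A,T} ∪ F={G} → {A,G,T} (+1)
site 7, node GM: G={A} ∪ M={C} → {A,C} (+1)
site 7, node DFGMV: DFV={A,G,T} ∩ GM={A,C} → {A} (+0)
per-site changes: [2, 2, 1, 3, 3, 2, 3, 3]; total = 19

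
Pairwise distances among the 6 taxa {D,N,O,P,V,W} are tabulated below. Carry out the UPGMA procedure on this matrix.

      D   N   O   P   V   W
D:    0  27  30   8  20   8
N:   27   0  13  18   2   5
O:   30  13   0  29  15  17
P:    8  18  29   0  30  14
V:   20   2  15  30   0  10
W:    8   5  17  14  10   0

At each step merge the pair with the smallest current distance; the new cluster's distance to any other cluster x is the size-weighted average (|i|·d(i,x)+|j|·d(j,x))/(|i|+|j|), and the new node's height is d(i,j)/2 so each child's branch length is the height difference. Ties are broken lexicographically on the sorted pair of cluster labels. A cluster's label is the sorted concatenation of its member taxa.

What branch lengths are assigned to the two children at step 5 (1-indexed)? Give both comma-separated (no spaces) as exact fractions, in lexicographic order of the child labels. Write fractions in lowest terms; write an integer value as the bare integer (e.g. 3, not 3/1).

7,7/2

iteration 1: select N,V (d=2); attach at lengths (1, 1); label the merged cluster NV
  updated: d(D,NV)=47/2, d(NV,O)=14, d(NV,P)=24, d(NV,W)=15/2
iteration 2: select NV,W (d=15/2); attach at lengths (11/4, 15/4); label the merged cluster NVW
  updated: d(D,NVW)=55/3, d(NVW,O)=15, d(NVW,P)=62/3
iteration 3: select D,P (d=8); attach at lengths (4, 4); label the merged cluster DP
  updated: d(DP,NVW)=39/2, d(DP,O)=59/2
iteration 4: select NVW,O (d=15); attach at lengths (15/4, 15/2); label the merged cluster NOVW
  updated: d(DP,NOVW)=22
iteration 5: select DP,NOVW (d=22); attach at lengths (7, 7/2); label the merged cluster DNOPVW
final tree: ((D:4,P:4):7,(((N:1,V:1):11/4,W:15/4):15/4,O:15/2):7/2)
total length: 153/4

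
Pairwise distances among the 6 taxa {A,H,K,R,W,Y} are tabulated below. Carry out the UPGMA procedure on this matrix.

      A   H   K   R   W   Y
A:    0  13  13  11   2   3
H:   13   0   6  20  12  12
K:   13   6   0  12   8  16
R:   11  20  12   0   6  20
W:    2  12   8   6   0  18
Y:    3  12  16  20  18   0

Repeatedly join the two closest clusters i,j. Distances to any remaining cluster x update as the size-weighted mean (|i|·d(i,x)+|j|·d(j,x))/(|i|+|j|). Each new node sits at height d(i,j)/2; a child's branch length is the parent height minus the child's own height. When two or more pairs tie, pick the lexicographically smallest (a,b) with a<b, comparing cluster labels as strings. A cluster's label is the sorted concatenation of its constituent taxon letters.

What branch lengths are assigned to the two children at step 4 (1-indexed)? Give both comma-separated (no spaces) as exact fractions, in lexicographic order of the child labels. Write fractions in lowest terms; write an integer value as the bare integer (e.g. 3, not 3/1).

9/4,7/2

iteration 1: select A,W (d=2); attach at lengths (1, 1); label the merged cluster AW
  updated: d(AW,H)=25/2, d(AW,K)=21/2, d(AW,R)=17/2, d(AW,Y)=21/2
iteration 2: select H,K (d=6); attach at lengths (3, 3); label the merged cluster HK
  updated: d(AW,HK)=23/2, d(HK,R)=16, d(HK,Y)=14
iteration 3: select AW,R (d=17/2); attach at lengths (13/4, 17/4); label the merged cluster ARW
  updated: d(ARW,HK)=13, d(ARW,Y)=41/3
iteration 4: select ARW,HK (d=13); attach at lengths (9/4, 7/2); label the merged cluster AHKRW
  updated: d(AHKRW,Y)=69/5
iteration 5: select AHKRW,Y (d=69/5); attach at lengths (2/5, 69/10); label the merged cluster AHKRWY
final tree: ((((A:1,W:1):13/4,R:17/4):9/4,(H:3,K:3):7/2):2/5,Y:69/10)
total length: 571/20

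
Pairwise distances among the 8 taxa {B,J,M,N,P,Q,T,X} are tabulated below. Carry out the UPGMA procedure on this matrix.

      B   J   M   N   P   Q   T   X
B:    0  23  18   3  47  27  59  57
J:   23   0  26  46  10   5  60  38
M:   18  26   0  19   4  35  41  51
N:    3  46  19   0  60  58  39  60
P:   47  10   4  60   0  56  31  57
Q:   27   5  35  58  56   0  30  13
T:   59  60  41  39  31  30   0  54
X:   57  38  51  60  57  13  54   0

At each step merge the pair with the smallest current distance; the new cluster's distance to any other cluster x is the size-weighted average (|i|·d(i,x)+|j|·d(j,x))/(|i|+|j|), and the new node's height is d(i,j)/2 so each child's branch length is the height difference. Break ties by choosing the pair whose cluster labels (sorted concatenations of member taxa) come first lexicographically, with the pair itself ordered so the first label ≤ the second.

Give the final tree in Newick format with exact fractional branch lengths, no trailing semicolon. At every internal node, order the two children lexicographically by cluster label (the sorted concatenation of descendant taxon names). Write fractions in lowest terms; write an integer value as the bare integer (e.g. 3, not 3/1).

((((B:3/2,N:3/2):33/2,(M:2,P:2):16):37/12,((J:5/2,Q:5/2):41/4,X:51/4):25/3):113/84,T:157/7)

iteration 1: select B,N (d=3); attach at lengths (3/2, 3/2); label the merged cluster BN
  updated: d(BN,J)=69/2, d(BN,M)=37/2, d(BN,P)=107/2, d(BN,Q)=85/2, d(BN,T)=49, d(BN,X)=117/2
iteration 2: select M,P (d=4); attach at lengths (2, 2); label the merged cluster MP
  updated: d(BN,MP)=36, d(J,MP)=18, d(MP,Q)=91/2, d(MP,T)=36, d(MP,X)=54
iteration 3: select J,Q (d=5); attach at lengths (5/2, 5/2); label the merged cluster JQ
  updated: d(BN,JQ)=77/2, d(JQ,MP)=127/4, d(JQ,T)=45, d(JQ,X)=51/2
iteration 4: select JQ,X (d=51/2); attach at lengths (41/4, 51/4); label the merged cluster JQX
  updated: d(BN,JQX)=271/6, d(JQX,MP)=235/6, d(JQX,T)=48
iteration 5: select BN,MP (d=36); attach at lengths (33/2, 16); label the merged cluster BMNP
  updated: d(BMNP,JQX)=253/6, d(BMNP,T)=85/2
iteration 6: select BMNP,JQX (d=253/6); attach at lengths (37/12, 25/3); label the merged cluster BJMNPQX
  updated: d(BJMNPQX,T)=314/7
iteration 7: select BJMNPQX,T (d=314/7); attach at lengths (113/84, 157/7); label the merged cluster BJMNPQTX
final tree: ((((B:3/2,N:3/2):33/2,(M:2,P:2):16):37/12,((J:5/2,Q:5/2):41/4,X:51/4):25/3):113/84,T:157/7)
total length: 4313/42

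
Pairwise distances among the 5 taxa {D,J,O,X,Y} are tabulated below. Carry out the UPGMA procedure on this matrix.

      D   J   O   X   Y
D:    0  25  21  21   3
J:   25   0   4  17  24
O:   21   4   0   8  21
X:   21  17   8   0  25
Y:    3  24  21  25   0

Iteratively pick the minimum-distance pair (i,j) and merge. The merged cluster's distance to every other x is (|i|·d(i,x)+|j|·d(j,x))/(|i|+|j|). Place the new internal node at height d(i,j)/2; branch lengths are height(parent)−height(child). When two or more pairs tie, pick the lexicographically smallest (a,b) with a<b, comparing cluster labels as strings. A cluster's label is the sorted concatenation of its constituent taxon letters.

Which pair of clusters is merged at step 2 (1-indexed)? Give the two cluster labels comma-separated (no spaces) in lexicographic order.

step 1: merge (D,Y) at d=3; branch lengths D→3/2, Y→3/2; new cluster DY
  updated: d(DY,J)=49/2, d(DY,O)=21, d(DY,X)=23
step 2: merge (J,O) at d=4; branch lengths J→2, O→2; new cluster JO
  updated: d(DY,JO)=91/4, d(JO,X)=25/2
step 3: merge (JO,X) at d=25/2; branch lengths JO→17/4, X→25/4; new cluster JOX
  updated: d(DY,JOX)=137/6
step 4: merge (DY,JOX) at d=137/6; branch lengths DY→119/12, JOX→31/6; new cluster DJOXY
final tree: ((D:3/2,Y:3/2):119/12,((J:2,O:2):17/4,X:25/4):31/6)
total length: 391/12

J,O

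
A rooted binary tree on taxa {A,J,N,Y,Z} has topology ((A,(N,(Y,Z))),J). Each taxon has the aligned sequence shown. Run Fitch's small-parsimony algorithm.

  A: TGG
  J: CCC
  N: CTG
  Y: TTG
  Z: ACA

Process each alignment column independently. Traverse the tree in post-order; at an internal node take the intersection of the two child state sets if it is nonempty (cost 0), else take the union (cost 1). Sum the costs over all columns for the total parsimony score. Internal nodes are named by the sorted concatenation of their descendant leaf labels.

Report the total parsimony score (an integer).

8

[col 0] YZ: children Y:{T}, Z:{A} ∪→ {A,T}; cost 1
[col 0] NYZ: children N:{C}, YZ:{A,T} ∪→ {A,C,T}; cost 1
[col 0] ANYZ: children A:{T}, NYZ:{A,C,T} ∩→ {T}; cost 0
[col 0] AJNYZ: children ANYZ:{T}, J:{C} ∪→ {C,T}; cost 1
[col 1] YZ: children Y:{T}, Z:{C} ∪→ {C,T}; cost 1
[col 1] NYZ: children N:{T}, YZ:{C,T} ∩→ {T}; cost 0
[col 1] ANYZ: children A:{G}, NYZ:{T} ∪→ {G,T}; cost 1
[col 1] AJNYZ: children ANYZ:{G,T}, J:{C} ∪→ {C,G,T}; cost 1
[col 2] YZ: children Y:{G}, Z:{A} ∪→ {A,G}; cost 1
[col 2] NYZ: children N:{G}, YZ:{A,G} ∩→ {G}; cost 0
[col 2] ANYZ: children A:{G}, NYZ:{G} ∩→ {G}; cost 0
[col 2] AJNYZ: children ANYZ:{G}, J:{C} ∪→ {C,G}; cost 1
per-site changes: [3, 3, 2]; total = 8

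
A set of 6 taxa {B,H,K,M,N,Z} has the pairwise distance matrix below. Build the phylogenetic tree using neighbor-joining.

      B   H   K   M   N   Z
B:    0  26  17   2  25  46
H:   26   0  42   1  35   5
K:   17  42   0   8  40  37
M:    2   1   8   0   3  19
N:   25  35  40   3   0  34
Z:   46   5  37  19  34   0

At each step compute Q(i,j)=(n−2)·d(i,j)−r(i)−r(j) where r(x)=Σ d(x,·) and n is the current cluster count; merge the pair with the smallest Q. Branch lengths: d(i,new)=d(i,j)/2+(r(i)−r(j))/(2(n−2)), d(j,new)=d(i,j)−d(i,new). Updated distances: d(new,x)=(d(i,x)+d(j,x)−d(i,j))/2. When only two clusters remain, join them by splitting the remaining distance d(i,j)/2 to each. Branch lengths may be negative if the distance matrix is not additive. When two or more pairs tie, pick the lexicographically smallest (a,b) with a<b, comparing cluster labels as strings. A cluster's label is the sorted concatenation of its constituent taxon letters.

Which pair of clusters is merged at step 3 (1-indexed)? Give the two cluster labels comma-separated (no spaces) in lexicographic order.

BK,M

1. join H+Z (d=5, Q=-230) ⇒ HZ; edges |H|=-3/2, |Z|=13/2
  updated: d(B,HZ)=67/2, d(HZ,K)=37, d(HZ,M)=15/2, d(HZ,N)=32
2. join B+K (d=17, Q=-257/2) ⇒ BK; edges |B|=53/12, |K|=151/12
  updated: d(BK,HZ)=107/4, d(BK,M)=-7/2, d(BK,N)=24
3. join BK+M (d=-7/2, Q=-245/4) ⇒ BKM; edges |BK|=133/16, |M|=-189/16
  updated: d(BKM,HZ)=151/8, d(BKM,N)=61/4
4. join BKM+HZ (d=151/8, Q=-529/8) ⇒ BHKMZ; edges |BKM|=17/16, |HZ|=285/16
  updated: d(BHKMZ,N)=227/16
5. join BHKMZ+N (d=227/16) ⇒ BHKMNZ; edges |BHKMZ|=227/32, |N|=227/32
final tree: ((((B:53/12,K:151/12):133/16,M:-189/16):17/16,(H:-3/2,Z:13/2):285/16):227/32,N:227/32)
total length: 825/16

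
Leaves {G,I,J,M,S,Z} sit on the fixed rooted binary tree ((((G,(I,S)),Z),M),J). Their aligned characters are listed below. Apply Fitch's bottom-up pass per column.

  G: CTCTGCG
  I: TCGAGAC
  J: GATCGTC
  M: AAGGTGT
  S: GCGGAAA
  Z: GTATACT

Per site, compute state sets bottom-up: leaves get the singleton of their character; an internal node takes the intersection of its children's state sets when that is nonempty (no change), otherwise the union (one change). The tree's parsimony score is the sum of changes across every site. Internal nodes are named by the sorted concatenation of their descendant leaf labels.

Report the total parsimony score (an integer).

site 0, node IS: I={T} ∪ S={G} → {G,T} (+1)
site 0, node GIS: G={C} ∪ IS={G,T} → {C,G,T} (+1)
site 0, node GISZ: GIS={C,G,T} ∩ Z={G} → {G} (+0)
site 0, node GIMSZ: GISZ={G} ∪ M={A} → {A,G} (+1)
site 0, node GIJMSZ: GIMSZ={A,G} ∩ J={G} → {G} (+0)
site 1, node IS: I={C} ∩ S={C} → {C} (+0)
site 1, node GIS: G={T} ∪ IS={C} → {C,T} (+1)
site 1, node GISZ: GIS={C,T} ∩ Z={T} → {T} (+0)
site 1, node GIMSZ: GISZ={T} ∪ M={A} → {A,T} (+1)
site 1, node GIJMSZ: GIMSZ={A,T} ∩ J={A} → {A} (+0)
site 2, node IS: I={G} ∩ S={G} → {G} (+0)
site 2, node GIS: G={C} ∪ IS={G} → {C,G} (+1)
site 2, node GISZ: GIS={C,G} ∪ Z={A} → {A,C,G} (+1)
site 2, node GIMSZ: GISZ={A,C,G} ∩ M={G} → {G} (+0)
site 2, node GIJMSZ: GIMSZ={G} ∪ J={T} → {G,T} (+1)
site 3, node IS: I={A} ∪ S={G} → {A,G} (+1)
site 3, node GIS: G={T} ∪ IS={A,G} → {A,G,T} (+1)
site 3, node GISZ: GIS={A,G,T} ∩ Z={T} → {T} (+0)
site 3, node GIMSZ: GISZ={T} ∪ M={G} → {G,T} (+1)
site 3, node GIJMSZ: GIMSZ={G,T} ∪ J={C} → {C,G,T} (+1)
site 4, node IS: I={G} ∪ S={A} → {A,G} (+1)
site 4, node GIS: G={G} ∩ IS={A,G} → {G} (+0)
site 4, node GISZ: GIS={G} ∪ Z={A} → {A,G} (+1)
site 4, node GIMSZ: GISZ={A,G} ∪ M={T} → {A,G,T} (+1)
site 4, node GIJMSZ: GIMSZ={A,G,T} ∩ J={G} → {G} (+0)
site 5, node IS: I={A} ∩ S={A} → {A} (+0)
site 5, node GIS: G={C} ∪ IS={A} → {A,C} (+1)
site 5, node GISZ: GIS={A,C} ∩ Z={C} → {C} (+0)
site 5, node GIMSZ: GISZ={C} ∪ M={G} → {C,G} (+1)
site 5, node GIJMSZ: GIMSZ={C,G} ∪ J={T} → {C,G,T} (+1)
site 6, node IS: I={C} ∪ S={A} → {A,C} (+1)
site 6, node GIS: G={G} ∪ IS={A,C} → {A,C,G} (+1)
site 6, node GISZ: GIS={A,C,G} ∪ Z={T} → {A,C,G,T} (+1)
site 6, node GIMSZ: GISZ={A,C,G,T} ∩ M={T} → {T} (+0)
site 6, node GIJMSZ: GIMSZ={T} ∪ J={C} → {C,T} (+1)
per-site changes: [3, 2, 3, 4, 3, 3, 4]; total = 22

22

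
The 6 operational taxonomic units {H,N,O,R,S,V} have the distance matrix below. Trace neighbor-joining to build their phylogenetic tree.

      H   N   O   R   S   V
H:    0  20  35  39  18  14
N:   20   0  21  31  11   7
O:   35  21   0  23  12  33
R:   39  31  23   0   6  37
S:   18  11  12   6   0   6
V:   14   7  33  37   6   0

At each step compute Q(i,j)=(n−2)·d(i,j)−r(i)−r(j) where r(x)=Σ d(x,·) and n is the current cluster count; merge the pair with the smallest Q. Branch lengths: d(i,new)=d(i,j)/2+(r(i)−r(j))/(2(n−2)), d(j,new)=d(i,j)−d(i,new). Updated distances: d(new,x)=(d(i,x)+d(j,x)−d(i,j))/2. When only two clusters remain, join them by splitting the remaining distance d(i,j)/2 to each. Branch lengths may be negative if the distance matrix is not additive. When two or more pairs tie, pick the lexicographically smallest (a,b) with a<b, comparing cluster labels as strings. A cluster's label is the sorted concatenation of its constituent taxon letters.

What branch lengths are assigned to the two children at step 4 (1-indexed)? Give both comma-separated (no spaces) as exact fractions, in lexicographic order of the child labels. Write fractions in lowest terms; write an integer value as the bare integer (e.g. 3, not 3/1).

5/2,4

step 1: merge (O,R) at d=23, Q=-168; branch lengths O→10, R→13; new cluster OR
  updated: d(H,OR)=51/2, d(N,OR)=29/2, d(OR,S)=-5/2, d(OR,V)=47/2
step 2: merge (OR,S) at d=-5/2, Q=-101; branch lengths OR→7/2, S→-6; new cluster ORS
  updated: d(H,ORS)=23, d(N,ORS)=14, d(ORS,V)=16
step 3: merge (H,V) at d=14, Q=-66; branch lengths H→12, V→2; new cluster HV
  updated: d(HV,N)=13/2, d(HV,ORS)=25/2
step 4: merge (HV,N) at d=13/2, Q=-33; branch lengths HV→5/2, N→4; new cluster HNV
  updated: d(HNV,ORS)=10
step 5: merge (HNV,ORS) at d=10; branch lengths HNV→5, ORS→5; new cluster HNORSV
final tree: (((H:12,V:2):5/2,N:4):5,((O:10,R:13):7/2,S:-6):5)
total length: 51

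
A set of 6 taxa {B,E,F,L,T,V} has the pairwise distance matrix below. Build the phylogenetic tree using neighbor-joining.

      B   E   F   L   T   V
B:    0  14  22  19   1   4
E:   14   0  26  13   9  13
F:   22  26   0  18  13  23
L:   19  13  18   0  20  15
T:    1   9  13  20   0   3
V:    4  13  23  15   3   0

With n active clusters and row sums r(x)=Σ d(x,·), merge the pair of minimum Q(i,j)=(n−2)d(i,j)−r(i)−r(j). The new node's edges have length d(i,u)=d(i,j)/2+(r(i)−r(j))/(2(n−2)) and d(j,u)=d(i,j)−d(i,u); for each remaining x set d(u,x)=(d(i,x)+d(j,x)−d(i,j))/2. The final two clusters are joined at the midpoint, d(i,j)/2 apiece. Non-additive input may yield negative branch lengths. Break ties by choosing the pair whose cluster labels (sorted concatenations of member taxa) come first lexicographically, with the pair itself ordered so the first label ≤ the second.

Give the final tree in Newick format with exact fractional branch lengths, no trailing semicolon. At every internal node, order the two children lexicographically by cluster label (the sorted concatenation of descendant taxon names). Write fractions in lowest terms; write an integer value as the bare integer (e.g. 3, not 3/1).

step 1: merge (F,L) at d=18, Q=-115; branch lengths F→89/8, L→55/8; new cluster FL
  updated: d(B,FL)=23/2, d(E,FL)=21/2, d(FL,T)=15/2, d(FL,V)=10
step 2: merge (E,FL) at d=21/2, Q=-109/2; branch lengths E→77/12, FL→49/12; new cluster EFL
  updated: d(B,EFL)=15/2, d(EFL,T)=3, d(EFL,V)=25/4
step 3: merge (B,V) at d=4, Q=-71/4; branch lengths B→29/16, V→35/16; new cluster BV
  updated: d(BV,EFL)=39/8, d(BV,T)=0
step 4: merge (BV,EFL) at d=39/8, Q=-63/8; branch lengths BV→15/16, EFL→63/16; new cluster BEFLV
  updated: d(BEFLV,T)=-15/16
step 5: merge (BEFLV,T) at d=-15/16; branch lengths BEFLV→-15/32, T→-15/32; new cluster BEFLTV
final tree: (((B:29/16,V:35/16):15/16,(E:77/12,(F:89/8,L:55/8):49/12):63/16):-15/32,T:-15/32)
total length: 583/16

(((B:29/16,V:35/16):15/16,(E:77/12,(F:89/8,L:55/8):49/12):63/16):-15/32,T:-15/32)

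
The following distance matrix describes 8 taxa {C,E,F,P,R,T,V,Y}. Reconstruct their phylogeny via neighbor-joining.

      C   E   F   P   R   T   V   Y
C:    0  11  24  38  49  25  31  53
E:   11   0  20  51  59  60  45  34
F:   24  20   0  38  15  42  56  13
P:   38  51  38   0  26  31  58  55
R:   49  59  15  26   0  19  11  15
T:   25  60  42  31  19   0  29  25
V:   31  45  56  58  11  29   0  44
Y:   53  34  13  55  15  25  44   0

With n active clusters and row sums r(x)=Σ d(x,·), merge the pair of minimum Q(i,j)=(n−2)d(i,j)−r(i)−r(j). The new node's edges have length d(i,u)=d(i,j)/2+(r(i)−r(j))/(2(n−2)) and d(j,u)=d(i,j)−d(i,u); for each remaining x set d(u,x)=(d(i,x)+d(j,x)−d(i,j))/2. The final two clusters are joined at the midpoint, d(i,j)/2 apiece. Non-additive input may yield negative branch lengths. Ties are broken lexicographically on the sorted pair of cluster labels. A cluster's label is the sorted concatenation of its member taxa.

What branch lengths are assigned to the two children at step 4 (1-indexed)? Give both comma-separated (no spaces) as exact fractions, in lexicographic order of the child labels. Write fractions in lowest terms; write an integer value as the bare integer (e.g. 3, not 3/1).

343/24,155/24

iteration 1: select C,E (d=11, Q=-445); attach at lengths (17/12, 115/12); label the merged cluster CE
  updated: d(CE,F)=33/2, d(CE,P)=39, d(CE,R)=97/2, d(CE,T)=37, d(CE,V)=65/2, d(CE,Y)=38
iteration 2: select R,V (d=11, Q=-310); attach at lengths (-41/10, 151/10); label the merged cluster RV
  updated: d(CE,RV)=35, d(F,RV)=30, d(P,RV)=73/2, d(RV,T)=37/2, d(RV,Y)=24
iteration 3: select F,Y (d=13, Q=-485/2); attach at lengths (73/16, 135/16); label the merged cluster FY
  updated: d(CE,FY)=83/4, d(FY,P)=40, d(FY,RV)=41/2, d(FY,T)=27
iteration 4: select CE,FY (d=83/4, Q=-711/4); attach at lengths (343/24, 155/24); label the merged cluster CEFY
  updated: d(CEFY,P)=233/8, d(CEFY,RV)=139/8, d(CEFY,T)=173/8
iteration 5: select CEFY,P (d=233/8, Q=-213/2); attach at lengths (119/16, 347/16); label the merged cluster CEFPY
  updated: d(CEFPY,RV)=99/8, d(CEFPY,T)=47/4
iteration 6: select CEFPY,RV (d=99/8, Q=-341/8); attach at lengths (45/16, 153/16); label the merged cluster CEFPRVY
  updated: d(CEFPRVY,T)=143/16
iteration 7: select CEFPRVY,T (d=143/16); attach at lengths (143/32, 143/32); label the merged cluster CEFPRTVY
final tree: (((((C:17/12,E:115/12):343/24,(F:73/16,Y:135/16):155/24):119/16,P:347/16):45/16,(R:-41/10,V:151/10):153/16):143/32,T:143/32)
total length: 1699/16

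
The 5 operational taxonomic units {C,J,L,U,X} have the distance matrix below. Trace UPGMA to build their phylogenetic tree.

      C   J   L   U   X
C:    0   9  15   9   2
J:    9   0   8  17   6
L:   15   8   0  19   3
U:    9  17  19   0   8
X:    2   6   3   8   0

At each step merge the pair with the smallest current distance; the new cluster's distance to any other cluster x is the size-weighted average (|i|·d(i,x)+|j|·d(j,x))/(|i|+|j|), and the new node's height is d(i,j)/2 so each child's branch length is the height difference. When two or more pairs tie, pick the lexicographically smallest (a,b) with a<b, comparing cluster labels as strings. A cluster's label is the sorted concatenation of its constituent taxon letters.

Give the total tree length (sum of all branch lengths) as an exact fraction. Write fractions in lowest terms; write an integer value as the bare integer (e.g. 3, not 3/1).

step 1: merge (C,X) at d=2; branch lengths C→1, X→1; new cluster CX
  updated: d(CX,J)=15/2, d(CX,L)=9, d(CX,U)=17/2
step 2: merge (CX,J) at d=15/2; branch lengths CX→11/4, J→15/4; new cluster CJX
  updated: d(CJX,L)=26/3, d(CJX,U)=34/3
step 3: merge (CJX,L) at d=26/3; branch lengths CJX→7/12, L→13/3; new cluster CJLX
  updated: d(CJLX,U)=53/4
step 4: merge (CJLX,U) at d=53/4; branch lengths CJLX→55/24, U→53/8; new cluster CJLUX
final tree: ((((C:1,X:1):11/4,J:15/4):7/12,L:13/3):55/24,U:53/8)
total length: 67/3

67/3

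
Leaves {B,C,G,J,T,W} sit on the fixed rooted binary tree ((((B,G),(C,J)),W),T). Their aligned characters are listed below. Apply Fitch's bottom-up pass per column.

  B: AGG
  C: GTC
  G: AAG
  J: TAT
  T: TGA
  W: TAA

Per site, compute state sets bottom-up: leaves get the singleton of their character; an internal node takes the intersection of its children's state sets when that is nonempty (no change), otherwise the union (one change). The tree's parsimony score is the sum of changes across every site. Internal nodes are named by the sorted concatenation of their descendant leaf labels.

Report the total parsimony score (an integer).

BG@0: {A} ∩ {A} = {A} (intersection, +0)
CJ@0: {G} ∪ {T} = {G,T} (union, +1)
BCGJ@0: {A} ∪ {G,T} = {A,G,T} (union, +1)
BCGJW@0: {A,G,T} ∩ {T} = {T} (intersection, +0)
BCGJTW@0: {T} ∩ {T} = {T} (intersection, +0)
BG@1: {G} ∪ {A} = {A,G} (union, +1)
CJ@1: {T} ∪ {A} = {A,T} (union, +1)
BCGJ@1: {A,G} ∩ {A,T} = {A} (intersection, +0)
BCGJW@1: {A} ∩ {A} = {A} (intersection, +0)
BCGJTW@1: {A} ∪ {G} = {A,G} (union, +1)
BG@2: {G} ∩ {G} = {G} (intersection, +0)
CJ@2: {C} ∪ {T} = {C,T} (union, +1)
BCGJ@2: {G} ∪ {C,T} = {C,G,T} (union, +1)
BCGJW@2: {C,G,T} ∪ {A} = {A,C,G,T} (union, +1)
BCGJTW@2: {A,C,G,T} ∩ {A} = {A} (intersection, +0)
per-site changes: [2, 3, 3]; total = 8

8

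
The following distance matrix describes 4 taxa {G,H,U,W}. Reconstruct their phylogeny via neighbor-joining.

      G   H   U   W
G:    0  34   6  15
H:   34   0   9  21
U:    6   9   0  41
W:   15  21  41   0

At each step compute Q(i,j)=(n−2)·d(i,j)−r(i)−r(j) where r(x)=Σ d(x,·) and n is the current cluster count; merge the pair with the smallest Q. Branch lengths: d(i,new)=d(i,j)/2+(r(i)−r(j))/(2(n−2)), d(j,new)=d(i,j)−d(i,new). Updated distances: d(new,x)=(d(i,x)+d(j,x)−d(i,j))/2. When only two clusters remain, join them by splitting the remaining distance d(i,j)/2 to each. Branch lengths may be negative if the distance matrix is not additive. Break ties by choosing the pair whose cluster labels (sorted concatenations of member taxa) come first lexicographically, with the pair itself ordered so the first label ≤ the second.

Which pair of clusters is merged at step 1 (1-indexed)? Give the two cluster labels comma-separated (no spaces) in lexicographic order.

G,W

step 1: merge (G,W) at d=15, Q=-102; branch lengths G→2, W→13; new cluster GW
  updated: d(GW,H)=20, d(GW,U)=16
step 2: merge (GW,H) at d=20, Q=-45; branch lengths GW→27/2, H→13/2; new cluster GHW
  updated: d(GHW,U)=5/2
step 3: merge (GHW,U) at d=5/2; branch lengths GHW→5/4, U→5/4; new cluster GHUW
final tree: (((G:2,W:13):27/2,H:13/2):5/4,U:5/4)
total length: 75/2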